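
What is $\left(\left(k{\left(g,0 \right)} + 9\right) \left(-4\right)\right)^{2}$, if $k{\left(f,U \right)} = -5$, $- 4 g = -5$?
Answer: $256$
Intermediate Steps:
$g = \frac{5}{4}$ ($g = \left(- \frac{1}{4}\right) \left(-5\right) = \frac{5}{4} \approx 1.25$)
$\left(\left(k{\left(g,0 \right)} + 9\right) \left(-4\right)\right)^{2} = \left(\left(-5 + 9\right) \left(-4\right)\right)^{2} = \left(4 \left(-4\right)\right)^{2} = \left(-16\right)^{2} = 256$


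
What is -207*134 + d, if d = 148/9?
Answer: -249494/9 ≈ -27722.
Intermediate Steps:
d = 148/9 (d = 148*(⅑) = 148/9 ≈ 16.444)
-207*134 + d = -207*134 + 148/9 = -27738 + 148/9 = -249494/9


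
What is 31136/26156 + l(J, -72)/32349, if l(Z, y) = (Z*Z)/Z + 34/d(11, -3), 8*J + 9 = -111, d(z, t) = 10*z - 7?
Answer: 25925995019/21787601433 ≈ 1.1899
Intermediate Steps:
d(z, t) = -7 + 10*z
J = -15 (J = -9/8 + (⅛)*(-111) = -9/8 - 111/8 = -15)
l(Z, y) = 34/103 + Z (l(Z, y) = (Z*Z)/Z + 34/(-7 + 10*11) = Z²/Z + 34/(-7 + 110) = Z + 34/103 = 34/103 + Z)
31136/26156 + l(J, -72)/32349 = 31136/26156 + (34/103 - 15)/32349 = 31136*(1/26156) - 1511/103*1/32349 = 7784/6539 - 1511/3331947 = 25925995019/21787601433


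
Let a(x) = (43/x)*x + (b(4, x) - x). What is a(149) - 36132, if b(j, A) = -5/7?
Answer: -253671/7 ≈ -36239.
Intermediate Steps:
b(j, A) = -5/7 (b(j, A) = -5*⅐ = -5/7)
a(x) = 296/7 - x (a(x) = (43/x)*x + (-5/7 - x) = 43 + (-5/7 - x) = 296/7 - x)
a(149) - 36132 = (296/7 - 1*149) - 36132 = (296/7 - 149) - 36132 = -747/7 - 36132 = -253671/7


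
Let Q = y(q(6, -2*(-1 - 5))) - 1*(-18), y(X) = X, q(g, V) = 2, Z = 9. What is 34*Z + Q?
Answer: 326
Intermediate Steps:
Q = 20 (Q = 2 - 1*(-18) = 2 + 18 = 20)
34*Z + Q = 34*9 + 20 = 306 + 20 = 326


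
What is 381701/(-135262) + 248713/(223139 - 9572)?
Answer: -47877319661/28887499554 ≈ -1.6574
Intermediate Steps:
381701/(-135262) + 248713/(223139 - 9572) = 381701*(-1/135262) + 248713/213567 = -381701/135262 + 248713*(1/213567) = -381701/135262 + 248713/213567 = -47877319661/28887499554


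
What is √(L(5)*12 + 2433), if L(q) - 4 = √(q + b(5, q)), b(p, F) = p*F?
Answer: √(2481 + 12*√30) ≈ 50.465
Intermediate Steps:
b(p, F) = F*p
L(q) = 4 + √6*√q (L(q) = 4 + √(q + q*5) = 4 + √(q + 5*q) = 4 + √(6*q) = 4 + √6*√q)
√(L(5)*12 + 2433) = √((4 + √6*√5)*12 + 2433) = √((4 + √30)*12 + 2433) = √((48 + 12*√30) + 2433) = √(2481 + 12*√30)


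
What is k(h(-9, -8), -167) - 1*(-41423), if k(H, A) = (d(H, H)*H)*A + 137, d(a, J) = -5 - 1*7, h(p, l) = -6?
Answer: 29536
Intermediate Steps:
d(a, J) = -12 (d(a, J) = -5 - 7 = -12)
k(H, A) = 137 - 12*A*H (k(H, A) = (-12*H)*A + 137 = -12*A*H + 137 = 137 - 12*A*H)
k(h(-9, -8), -167) - 1*(-41423) = (137 - 12*(-167)*(-6)) - 1*(-41423) = (137 - 12024) + 41423 = -11887 + 41423 = 29536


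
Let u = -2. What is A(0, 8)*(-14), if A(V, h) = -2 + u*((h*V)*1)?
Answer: 28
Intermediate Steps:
A(V, h) = -2 - 2*V*h (A(V, h) = -2 - 2*h*V = -2 - 2*V*h)
A(0, 8)*(-14) = (-2 - 2*0*8)*(-14) = (-2 + 0)*(-14) = -2*(-14) = 28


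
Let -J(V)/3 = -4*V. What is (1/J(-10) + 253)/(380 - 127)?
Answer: 30359/30360 ≈ 0.99997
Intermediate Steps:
J(V) = 12*V (J(V) = -(-12)*V = 12*V)
(1/J(-10) + 253)/(380 - 127) = (1/(12*(-10)) + 253)/(380 - 127) = (1/(-120) + 253)/253 = (-1/120 + 253)*(1/253) = (30359/120)*(1/253) = 30359/30360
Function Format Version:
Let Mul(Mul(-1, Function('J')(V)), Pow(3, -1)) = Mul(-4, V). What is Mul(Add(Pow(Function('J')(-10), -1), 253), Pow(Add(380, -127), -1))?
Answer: Rational(30359, 30360) ≈ 0.99997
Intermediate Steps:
Function('J')(V) = Mul(12, V) (Function('J')(V) = Mul(-3, Mul(-4, V)) = Mul(12, V))
Mul(Add(Pow(Function('J')(-10), -1), 253), Pow(Add(380, -127), -1)) = Mul(Add(Pow(Mul(12, -10), -1), 253), Pow(Add(380, -127), -1)) = Mul(Add(Pow(-120, -1), 253), Pow(253, -1)) = Mul(Add(Rational(-1, 120), 253), Rational(1, 253)) = Mul(Rational(30359, 120), Rational(1, 253)) = Rational(30359, 30360)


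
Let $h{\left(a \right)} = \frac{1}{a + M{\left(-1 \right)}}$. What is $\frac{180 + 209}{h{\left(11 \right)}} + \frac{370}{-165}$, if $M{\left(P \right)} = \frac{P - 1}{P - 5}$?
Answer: $\frac{145412}{33} \approx 4406.4$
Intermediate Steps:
$M{\left(P \right)} = \frac{-1 + P}{-5 + P}$
$h{\left(a \right)} = \frac{1}{\frac{1}{3} + a}$ ($h{\left(a \right)} = \frac{1}{a + \frac{-1 - 1}{-5 - 1}} = \frac{1}{a + \frac{1}{-6} \left(-2\right)} = \frac{1}{a - - \frac{1}{3}} = \frac{1}{a + \frac{1}{3}} = \frac{1}{\frac{1}{3} + a}$)
$\frac{180 + 209}{h{\left(11 \right)}} + \frac{370}{-165} = \frac{180 + 209}{3 \frac{1}{1 + 3 \cdot 11}} + \frac{370}{-165} = \frac{389}{3 \frac{1}{1 + 33}} + 370 \left(- \frac{1}{165}\right) = \frac{389}{3 \cdot \frac{1}{34}} - \frac{74}{33} = \frac{389}{\frac{3}{34}} - \frac{74}{33} = 389 \cdot \frac{34}{3} - \frac{74}{33} = \frac{13226}{3} - \frac{74}{33} = \frac{145412}{33}$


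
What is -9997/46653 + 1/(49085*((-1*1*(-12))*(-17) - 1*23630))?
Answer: -11695409270983/54578966344170 ≈ -0.21428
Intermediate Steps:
-9997/46653 + 1/(49085*((-1*1*(-12))*(-17) - 1*23630)) = -9997*1/46653 + 1/(49085*(-1*(-12)*(-17) - 23630)) = -9997/46653 + 1/(49085*(12*(-17) - 23630)) = -9997/46653 + 1/(49085*(-204 - 23630)) = -9997/46653 + (1/49085)/(-23834) = -9997/46653 + (1/49085)*(-1/23834) = -9997/46653 - 1/1169891890 = -11695409270983/54578966344170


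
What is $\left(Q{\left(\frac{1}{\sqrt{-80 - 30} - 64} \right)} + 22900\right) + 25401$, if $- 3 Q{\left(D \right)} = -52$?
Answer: $\frac{144955}{3} \approx 48318.0$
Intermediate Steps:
$Q{\left(D \right)} = \frac{52}{3}$ ($Q{\left(D \right)} = \left(- \frac{1}{3}\right) \left(-52\right) = \frac{52}{3}$)
$\left(Q{\left(\frac{1}{\sqrt{-80 - 30} - 64} \right)} + 22900\right) + 25401 = \left(\frac{52}{3} + 22900\right) + 25401 = \frac{68752}{3} + 25401 = \frac{144955}{3}$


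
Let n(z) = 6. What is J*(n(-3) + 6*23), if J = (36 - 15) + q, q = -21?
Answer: 0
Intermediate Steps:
J = 0 (J = (36 - 15) - 21 = 21 - 21 = 0)
J*(n(-3) + 6*23) = 0*(6 + 6*23) = 0*(6 + 138) = 0*144 = 0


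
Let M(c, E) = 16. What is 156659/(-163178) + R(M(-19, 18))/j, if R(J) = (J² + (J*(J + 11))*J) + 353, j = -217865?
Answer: -35357774773/35550774970 ≈ -0.99457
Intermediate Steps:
R(J) = 353 + J² + J²*(11 + J) (R(J) = (J² + (J*(11 + J))*J) + 353 = (J² + J²*(11 + J)) + 353 = 353 + J² + J²*(11 + J))
156659/(-163178) + R(M(-19, 18))/j = 156659/(-163178) + (353 + 16³ + 12*16²)/(-217865) = 156659*(-1/163178) + (353 + 4096 + 12*256)*(-1/217865) = -156659/163178 + (353 + 4096 + 3072)*(-1/217865) = -156659/163178 + 7521*(-1/217865) = -156659/163178 - 7521/217865 = -35357774773/35550774970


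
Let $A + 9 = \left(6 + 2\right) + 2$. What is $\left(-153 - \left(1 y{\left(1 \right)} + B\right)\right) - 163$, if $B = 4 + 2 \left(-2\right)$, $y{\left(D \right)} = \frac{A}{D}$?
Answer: $-317$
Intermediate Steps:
$A = 1$ ($A = -9 + \left(\left(6 + 2\right) + 2\right) = -9 + \left(8 + 2\right) = -9 + 10 = 1$)
$y{\left(D \right)} = \frac{1}{D}$ ($y{\left(D \right)} = 1 \frac{1}{D} = \frac{1}{D}$)
$B = 0$ ($B = 4 - 4 = 0$)
$\left(-153 - \left(1 y{\left(1 \right)} + B\right)\right) - 163 = \left(-153 - \left(1 \cdot 1^{-1} + 0\right)\right) - 163 = \left(-153 - \left(1 \cdot 1 + 0\right)\right) - 163 = \left(-153 - \left(1 + 0\right)\right) - 163 = \left(-153 - 1\right) - 163 = -154 - 163 = -317$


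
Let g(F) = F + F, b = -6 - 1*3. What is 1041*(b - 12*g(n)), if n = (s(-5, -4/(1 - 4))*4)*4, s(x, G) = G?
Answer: -542361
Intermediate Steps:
n = 64/3 (n = (-4/(1 - 4)*4)*4 = (-4/(-3)*4)*4 = (-4*(-⅓)*4)*4 = ((4/3)*4)*4 = (16/3)*4 = 64/3 ≈ 21.333)
b = -9 (b = -6 - 3 = -9)
g(F) = 2*F
1041*(b - 12*g(n)) = 1041*(-9 - 24*64/3) = 1041*(-9 - 12*128/3) = 1041*(-9 - 512) = 1041*(-521) = -542361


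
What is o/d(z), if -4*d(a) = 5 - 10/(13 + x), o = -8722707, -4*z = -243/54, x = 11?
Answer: 418689936/55 ≈ 7.6125e+6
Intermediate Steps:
z = 9/8 (z = -(-243)/(4*54) = -1/4*(-9/2) = 9/8 ≈ 1.1250)
d(a) = -55/48 (d(a) = -(5 - 10/(13 + 11))/4 = -(5 - 10/24)/4 = -(5 - 10*1/24)/4 = -(5 - 5/12)/4 = -1/4*55/12 = -55/48)
o/d(z) = -8722707/(-55/48) = -8722707*(-48/55) = 418689936/55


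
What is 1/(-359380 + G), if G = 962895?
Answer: 1/603515 ≈ 1.6570e-6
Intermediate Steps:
1/(-359380 + G) = 1/(-359380 + 962895) = 1/603515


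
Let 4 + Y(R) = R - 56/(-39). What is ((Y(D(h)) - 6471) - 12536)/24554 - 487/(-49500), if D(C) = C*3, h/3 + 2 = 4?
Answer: -6032810063/7900249500 ≈ -0.76362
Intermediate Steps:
h = 6 (h = -6 + 3*4 = -6 + 12 = 6)
D(C) = 3*C
Y(R) = -100/39 + R (Y(R) = -4 + (R - 56/(-39)) = -4 + (R - 56*(-1/39)) = -4 + (R + 56/39) = -4 + (56/39 + R) = -100/39 + R)
((Y(D(h)) - 6471) - 12536)/24554 - 487/(-49500) = (((-100/39 + 3*6) - 6471) - 12536)/24554 - 487/(-49500) = (((-100/39 + 18) - 6471) - 12536)*(1/24554) - 487*(-1/49500) = ((602/39 - 6471) - 12536)*(1/24554) + 487/49500 = (-251767/39 - 12536)*(1/24554) + 487/49500 = -740671/39*1/24554 + 487/49500 = -740671/957606 + 487/49500 = -6032810063/7900249500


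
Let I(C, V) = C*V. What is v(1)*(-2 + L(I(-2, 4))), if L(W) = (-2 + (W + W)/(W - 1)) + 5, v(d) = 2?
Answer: 50/9 ≈ 5.5556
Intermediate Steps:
L(W) = 3 + 2*W/(-1 + W) (L(W) = (-2 + (2*W)/(-1 + W)) + 5 = (-2 + 2*W/(-1 + W)) + 5 = 3 + 2*W/(-1 + W))
v(1)*(-2 + L(I(-2, 4))) = 2*(-2 + (-3 + 5*(-2*4))/(-1 - 2*4)) = 2*(-2 + (-3 + 5*(-8))/(-1 - 8)) = 2*(-2 + (-3 - 40)/(-9)) = 2*(-2 - 1/9*(-43)) = 2*(-2 + 43/9) = 2*(25/9) = 50/9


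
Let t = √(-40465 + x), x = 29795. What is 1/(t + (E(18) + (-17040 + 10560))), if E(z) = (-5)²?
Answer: -1291/8335539 - I*√10670/41677695 ≈ -0.00015488 - 2.4784e-6*I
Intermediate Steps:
E(z) = 25
t = I*√10670 (t = √(-40465 + 29795) = √(-10670) = I*√10670 ≈ 103.3*I)
1/(t + (E(18) + (-17040 + 10560))) = 1/(I*√10670 + (25 + (-17040 + 10560))) = 1/(I*√10670 + (25 - 6480)) = 1/(I*√10670 - 6455) = 1/(-6455 + I*√10670)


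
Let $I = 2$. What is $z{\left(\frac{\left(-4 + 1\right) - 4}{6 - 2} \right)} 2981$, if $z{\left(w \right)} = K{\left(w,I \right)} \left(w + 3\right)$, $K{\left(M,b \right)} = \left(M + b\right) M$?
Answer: $- \frac{104335}{64} \approx -1630.2$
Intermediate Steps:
$K{\left(M,b \right)} = M \left(M + b\right)$
$z{\left(w \right)} = w \left(2 + w\right) \left(3 + w\right)$ ($z{\left(w \right)} = w \left(w + 2\right) \left(w + 3\right) = w \left(2 + w\right) \left(3 + w\right)$)
$z{\left(\frac{\left(-4 + 1\right) - 4}{6 - 2} \right)} 2981 = \frac{\left(-4 + 1\right) - 4}{6 - 2} \left(2 + \frac{\left(-4 + 1\right) - 4}{6 - 2}\right) \left(3 + \frac{\left(-4 + 1\right) - 4}{6 - 2}\right) 2981 = \frac{-3 - 4}{4} \left(2 + \frac{-3 - 4}{4}\right) \left(3 + \frac{-3 - 4}{4}\right) 2981 = \left(-7\right) \frac{1}{4} \left(2 - \frac{7}{4}\right) \left(3 - \frac{7}{4}\right) 2981 = - \frac{7 \left(2 - \frac{7}{4}\right) \left(3 - \frac{7}{4}\right)}{4} \cdot 2981 = \left(- \frac{7}{4}\right) \frac{1}{4} \cdot \frac{5}{4} \cdot 2981 = \left(- \frac{35}{64}\right) 2981 = - \frac{104335}{64}$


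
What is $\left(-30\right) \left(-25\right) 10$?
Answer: $7500$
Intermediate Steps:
$\left(-30\right) \left(-25\right) 10 = 750 \cdot 10 = 7500$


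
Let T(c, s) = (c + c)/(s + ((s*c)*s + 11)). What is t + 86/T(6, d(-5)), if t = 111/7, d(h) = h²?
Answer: 190042/7 ≈ 27149.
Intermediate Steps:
t = 111/7 (t = 111*(⅐) = 111/7 ≈ 15.857)
T(c, s) = 2*c/(11 + s + c*s²) (T(c, s) = (2*c)/(s + ((c*s)*s + 11)) = (2*c)/(s + (c*s² + 11)) = (2*c)/(s + (11 + c*s²)) = (2*c)/(11 + s + c*s²) = 2*c/(11 + s + c*s²))
t + 86/T(6, d(-5)) = 111/7 + 86/((2*6/(11 + (-5)² + 6*((-5)²)²))) = 111/7 + 86/((2*6/(11 + 25 + 6*25²))) = 111/7 + 86/((2*6/(11 + 25 + 6*625))) = 111/7 + 86/((2*6/(11 + 25 + 3750))) = 111/7 + 86/((2*6/3786)) = 111/7 + 86/((2*6*(1/3786))) = 111/7 + 86/(2/631) = 111/7 + 86*(631/2) = 111/7 + 27133 = 190042/7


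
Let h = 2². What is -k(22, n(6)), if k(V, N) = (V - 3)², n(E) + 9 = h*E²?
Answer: -361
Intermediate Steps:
h = 4
n(E) = -9 + 4*E²
k(V, N) = (-3 + V)²
-k(22, n(6)) = -(-3 + 22)² = -1*19² = -1*361 = -361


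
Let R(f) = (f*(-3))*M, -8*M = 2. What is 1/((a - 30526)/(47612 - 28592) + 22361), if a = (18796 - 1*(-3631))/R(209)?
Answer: 5962770/133323974923 ≈ 4.4724e-5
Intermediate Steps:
M = -1/4 (M = -1/8*2 = -1/4 ≈ -0.25000)
R(f) = 3*f/4 (R(f) = (f*(-3))*(-1/4) = -3*f*(-1/4) = 3*f/4)
a = 89708/627 (a = (18796 - 1*(-3631))/(((3/4)*209)) = (18796 + 3631)/(627/4) = 22427*(4/627) = 89708/627 ≈ 143.07)
1/((a - 30526)/(47612 - 28592) + 22361) = 1/((89708/627 - 30526)/(47612 - 28592) + 22361) = 1/(-19050094/627/19020 + 22361) = 1/(-19050094/627*1/19020 + 22361) = 1/(-9525047/5962770 + 22361) = 1/(133323974923/5962770) = 5962770/133323974923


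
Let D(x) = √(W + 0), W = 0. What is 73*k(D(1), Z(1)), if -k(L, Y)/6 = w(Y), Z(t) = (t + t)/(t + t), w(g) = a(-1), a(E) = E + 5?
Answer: -1752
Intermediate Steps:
a(E) = 5 + E
w(g) = 4 (w(g) = 5 - 1 = 4)
Z(t) = 1 (Z(t) = (2*t)/((2*t)) = (2*t)*(1/(2*t)) = 1)
D(x) = 0 (D(x) = √(0 + 0) = √0 = 0)
k(L, Y) = -24 (k(L, Y) = -6*4 = -24)
73*k(D(1), Z(1)) = 73*(-24) = -1752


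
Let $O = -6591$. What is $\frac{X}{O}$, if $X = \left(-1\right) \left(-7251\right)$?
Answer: $- \frac{2417}{2197} \approx -1.1001$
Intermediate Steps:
$X = 7251$
$\frac{X}{O} = \frac{7251}{-6591} = 7251 \left(- \frac{1}{6591}\right) = - \frac{2417}{2197}$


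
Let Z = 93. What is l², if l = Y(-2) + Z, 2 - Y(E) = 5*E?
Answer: 11025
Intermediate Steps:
Y(E) = 2 - 5*E
l = 105 (l = (2 - 5*(-2)) + 93 = (2 + 10) + 93 = 12 + 93 = 105)
l² = 105² = 11025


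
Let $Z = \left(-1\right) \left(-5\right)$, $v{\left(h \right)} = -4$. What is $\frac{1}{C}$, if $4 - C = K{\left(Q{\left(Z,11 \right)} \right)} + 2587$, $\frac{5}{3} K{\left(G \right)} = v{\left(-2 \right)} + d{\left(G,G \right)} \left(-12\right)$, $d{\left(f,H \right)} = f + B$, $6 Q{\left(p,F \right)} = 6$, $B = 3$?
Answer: $- \frac{5}{12759} \approx -0.00039188$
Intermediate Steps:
$Z = 5$
$Q{\left(p,F \right)} = 1$ ($Q{\left(p,F \right)} = \frac{1}{6} \cdot 6 = 1$)
$d{\left(f,H \right)} = 3 + f$ ($d{\left(f,H \right)} = f + 3 = 3 + f$)
$K{\left(G \right)} = -24 - \frac{36 G}{5}$ ($K{\left(G \right)} = \frac{3 \left(-4 + \left(3 + G\right) \left(-12\right)\right)}{5} = \frac{3 \left(-4 - \left(36 + 12 G\right)\right)}{5} = \frac{3 \left(-40 - 12 G\right)}{5} = -24 - \frac{36 G}{5}$)
$C = - \frac{12759}{5}$ ($C = 4 - \left(\left(-24 - \frac{36}{5}\right) + 2587\right) = 4 - \left(- \frac{156}{5} + 2587\right) = 4 - \frac{12779}{5} = - \frac{12759}{5} \approx -2551.8$)
$\frac{1}{C} = \frac{1}{- \frac{12759}{5}} = - \frac{5}{12759}$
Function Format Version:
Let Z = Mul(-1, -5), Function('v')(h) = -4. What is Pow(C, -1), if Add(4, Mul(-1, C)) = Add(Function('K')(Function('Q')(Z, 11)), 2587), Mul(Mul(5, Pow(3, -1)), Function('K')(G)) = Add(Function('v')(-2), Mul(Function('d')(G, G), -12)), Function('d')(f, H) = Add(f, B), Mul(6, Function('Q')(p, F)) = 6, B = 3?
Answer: Rational(-5, 12759) ≈ -0.00039188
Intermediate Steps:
Z = 5
Function('Q')(p, F) = 1 (Function('Q')(p, F) = Mul(Rational(1, 6), 6) = 1)
Function('d')(f, H) = Add(3, f) (Function('d')(f, H) = Add(f, 3) = Add(3, f))
Function('K')(G) = Add(-24, Mul(Rational(-36, 5), G)) (Function('K')(G) = Mul(Rational(3, 5), Add(-4, Mul(Add(3, G), -12))) = Mul(Rational(3, 5), Add(-4, Add(-36, Mul(-12, G)))) = Mul(Rational(3, 5), Add(-40, Mul(-12, G))) = Add(-24, Mul(Rational(-36, 5), G)))
C = Rational(-12759, 5) (C = Add(4, Mul(-1, Add(Add(-24, Mul(Rational(-36, 5), 1)), 2587))) = Add(4, Mul(-1, Add(Add(-24, Rational(-36, 5)), 2587))) = Add(4, Mul(-1, Add(Rational(-156, 5), 2587))) = Add(4, Mul(-1, Rational(12779, 5))) = Add(4, Rational(-12779, 5)) = Rational(-12759, 5) ≈ -2551.8)
Pow(C, -1) = Pow(Rational(-12759, 5), -1) = Rational(-5, 12759)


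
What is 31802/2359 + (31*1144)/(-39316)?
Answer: 291666964/23186611 ≈ 12.579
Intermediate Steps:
31802/2359 + (31*1144)/(-39316) = 31802*(1/2359) + 35464*(-1/39316) = 31802/2359 - 8866/9829 = 291666964/23186611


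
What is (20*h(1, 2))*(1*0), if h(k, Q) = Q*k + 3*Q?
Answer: 0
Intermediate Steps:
h(k, Q) = 3*Q + Q*k
(20*h(1, 2))*(1*0) = (20*(2*(3 + 1)))*(1*0) = (20*(2*4))*0 = (20*8)*0 = 160*0 = 0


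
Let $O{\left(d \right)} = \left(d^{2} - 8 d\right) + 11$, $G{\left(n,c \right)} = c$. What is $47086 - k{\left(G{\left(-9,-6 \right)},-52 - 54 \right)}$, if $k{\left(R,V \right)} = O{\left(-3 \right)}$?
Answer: $47042$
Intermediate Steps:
$O{\left(d \right)} = 11 + d^{2} - 8 d$
$k{\left(R,V \right)} = 44$ ($k{\left(R,V \right)} = 11 + \left(-3\right)^{2} - -24 = 11 + 9 + 24 = 44$)
$47086 - k{\left(G{\left(-9,-6 \right)},-52 - 54 \right)} = 47086 - 44 = 47042$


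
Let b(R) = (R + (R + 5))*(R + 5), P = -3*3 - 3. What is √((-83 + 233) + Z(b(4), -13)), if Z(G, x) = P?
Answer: √138 ≈ 11.747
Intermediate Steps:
P = -12 (P = -9 - 3 = -12)
b(R) = (5 + R)*(5 + 2*R) (b(R) = (R + (5 + R))*(5 + R) = (5 + 2*R)*(5 + R) = (5 + R)*(5 + 2*R))
Z(G, x) = -12
√((-83 + 233) + Z(b(4), -13)) = √((-83 + 233) - 12) = √(150 - 12) = √138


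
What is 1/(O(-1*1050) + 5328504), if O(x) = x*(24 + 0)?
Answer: 1/5303304 ≈ 1.8856e-7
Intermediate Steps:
O(x) = 24*x (O(x) = x*24 = 24*x)
1/(O(-1*1050) + 5328504) = 1/(24*(-1*1050) + 5328504) = 1/(24*(-1050) + 5328504) = 1/(-25200 + 5328504) = 1/5303304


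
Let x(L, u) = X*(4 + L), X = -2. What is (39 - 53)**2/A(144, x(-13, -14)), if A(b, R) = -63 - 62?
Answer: -196/125 ≈ -1.5680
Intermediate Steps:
x(L, u) = -8 - 2*L (x(L, u) = -2*(4 + L) = -8 - 2*L)
A(b, R) = -125
(39 - 53)**2/A(144, x(-13, -14)) = (39 - 53)**2/(-125) = (-14)**2*(-1/125) = 196*(-1/125) = -196/125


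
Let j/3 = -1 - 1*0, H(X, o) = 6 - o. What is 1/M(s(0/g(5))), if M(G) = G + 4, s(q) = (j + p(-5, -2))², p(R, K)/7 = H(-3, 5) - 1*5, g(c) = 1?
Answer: 1/965 ≈ 0.0010363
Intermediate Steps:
p(R, K) = -28 (p(R, K) = 7*((6 - 1*5) - 1*5) = 7*((6 - 5) - 5) = 7*(1 - 5) = 7*(-4) = -28)
j = -3 (j = 3*(-1 - 1*0) = 3*(-1 + 0) = 3*(-1) = -3)
s(q) = 961 (s(q) = (-3 - 28)² = (-31)² = 961)
M(G) = 4 + G
1/M(s(0/g(5))) = 1/(4 + 961) = 1/965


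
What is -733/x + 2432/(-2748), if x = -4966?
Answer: -2515757/3411642 ≈ -0.73740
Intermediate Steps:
-733/x + 2432/(-2748) = -733/(-4966) + 2432/(-2748) = -733*(-1/4966) + 2432*(-1/2748) = 733/4966 - 608/687 = -2515757/3411642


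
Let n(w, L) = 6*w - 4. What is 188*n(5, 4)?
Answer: 4888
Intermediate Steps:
n(w, L) = -4 + 6*w
188*n(5, 4) = 188*(-4 + 6*5) = 188*(-4 + 30) = 188*26 = 4888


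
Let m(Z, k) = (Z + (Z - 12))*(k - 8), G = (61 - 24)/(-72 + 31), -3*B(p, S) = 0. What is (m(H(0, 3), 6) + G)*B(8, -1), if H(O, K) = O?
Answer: 0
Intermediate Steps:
B(p, S) = 0 (B(p, S) = -⅓*0 = 0)
G = -37/41 (G = 37/(-41) = 37*(-1/41) = -37/41 ≈ -0.90244)
m(Z, k) = (-12 + 2*Z)*(-8 + k) (m(Z, k) = (Z + (-12 + Z))*(-8 + k) = (-12 + 2*Z)*(-8 + k))
(m(H(0, 3), 6) + G)*B(8, -1) = ((96 - 16*0 - 12*6 + 2*0*6) - 37/41)*0 = ((96 + 0 - 72 + 0) - 37/41)*0 = (24 - 37/41)*0 = (947/41)*0 = 0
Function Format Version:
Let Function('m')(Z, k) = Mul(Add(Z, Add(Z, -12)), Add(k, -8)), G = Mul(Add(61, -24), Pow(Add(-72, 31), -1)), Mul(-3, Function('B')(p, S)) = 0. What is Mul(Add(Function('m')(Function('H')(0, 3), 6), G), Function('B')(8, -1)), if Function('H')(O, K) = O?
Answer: 0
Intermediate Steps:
Function('B')(p, S) = 0 (Function('B')(p, S) = Mul(Rational(-1, 3), 0) = 0)
G = Rational(-37, 41) (G = Mul(37, Pow(-41, -1)) = Mul(37, Rational(-1, 41)) = Rational(-37, 41) ≈ -0.90244)
Function('m')(Z, k) = Mul(Add(-12, Mul(2, Z)), Add(-8, k)) (Function('m')(Z, k) = Mul(Add(Z, Add(-12, Z)), Add(-8, k)) = Mul(Add(-12, Mul(2, Z)), Add(-8, k)))
Mul(Add(Function('m')(Function('H')(0, 3), 6), G), Function('B')(8, -1)) = Mul(Add(Add(96, Mul(-16, 0), Mul(-12, 6), Mul(2, 0, 6)), Rational(-37, 41)), 0) = Mul(Add(Add(96, 0, -72, 0), Rational(-37, 41)), 0) = Mul(Add(24, Rational(-37, 41)), 0) = Mul(Rational(947, 41), 0) = 0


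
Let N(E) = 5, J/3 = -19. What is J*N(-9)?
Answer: -285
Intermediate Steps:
J = -57 (J = 3*(-19) = -57)
J*N(-9) = -57*5 = -285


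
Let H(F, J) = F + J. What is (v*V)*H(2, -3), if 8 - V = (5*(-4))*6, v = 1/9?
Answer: -128/9 ≈ -14.222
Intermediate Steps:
v = 1/9 ≈ 0.11111
V = 128 (V = 8 - 5*(-4)*6 = 8 - (-20)*6 = 8 - 1*(-120) = 8 + 120 = 128)
(v*V)*H(2, -3) = ((1/9)*128)*(2 - 3) = (128/9)*(-1) = -128/9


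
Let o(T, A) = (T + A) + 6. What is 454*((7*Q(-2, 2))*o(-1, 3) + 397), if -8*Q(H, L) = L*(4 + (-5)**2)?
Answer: -4086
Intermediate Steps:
Q(H, L) = -29*L/8 (Q(H, L) = -L*(4 + (-5)**2)/8 = -L*(4 + 25)/8 = -L*29/8 = -29*L/8)
o(T, A) = 6 + A + T (o(T, A) = (A + T) + 6 = 6 + A + T)
454*((7*Q(-2, 2))*o(-1, 3) + 397) = 454*((7*(-29/8*2))*(6 + 3 - 1) + 397) = 454*((7*(-29/4))*8 + 397) = 454*(-203/4*8 + 397) = 454*(-406 + 397) = 454*(-9) = -4086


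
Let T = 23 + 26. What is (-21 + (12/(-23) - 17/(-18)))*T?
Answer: -417431/414 ≈ -1008.3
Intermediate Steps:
T = 49
(-21 + (12/(-23) - 17/(-18)))*T = (-21 + (12/(-23) - 17/(-18)))*49 = (-21 + (12*(-1/23) - 17*(-1/18)))*49 = (-21 + (-12/23 + 17/18))*49 = (-21 + 175/414)*49 = -8519/414*49 = -417431/414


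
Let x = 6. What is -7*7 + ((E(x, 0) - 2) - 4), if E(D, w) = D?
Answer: -49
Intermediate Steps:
-7*7 + ((E(x, 0) - 2) - 4) = -7*7 + ((6 - 2) - 4) = -49 + (4 - 4) = -49 + 0 = -49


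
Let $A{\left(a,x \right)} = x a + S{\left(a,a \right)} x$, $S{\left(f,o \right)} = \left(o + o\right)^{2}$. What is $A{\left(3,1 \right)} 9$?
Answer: $351$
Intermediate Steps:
$S{\left(f,o \right)} = 4 o^{2}$ ($S{\left(f,o \right)} = \left(2 o\right)^{2} = 4 o^{2}$)
$A{\left(a,x \right)} = a x + 4 x a^{2}$ ($A{\left(a,x \right)} = x a + 4 a^{2} x = a x + 4 x a^{2}$)
$A{\left(3,1 \right)} 9 = 3 \cdot 1 \left(1 + 4 \cdot 3\right) 9 = 3 \cdot 1 \left(1 + 12\right) 9 = 3 \cdot 1 \cdot 13 \cdot 9 = 39 \cdot 9 = 351$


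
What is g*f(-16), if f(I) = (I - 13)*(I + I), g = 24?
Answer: 22272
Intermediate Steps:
f(I) = 2*I*(-13 + I) (f(I) = (-13 + I)*(2*I) = 2*I*(-13 + I))
g*f(-16) = 24*(2*(-16)*(-13 - 16)) = 24*(2*(-16)*(-29)) = 24*928 = 22272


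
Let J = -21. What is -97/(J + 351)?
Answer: -97/330 ≈ -0.29394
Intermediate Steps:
-97/(J + 351) = -97/(-21 + 351) = -97/330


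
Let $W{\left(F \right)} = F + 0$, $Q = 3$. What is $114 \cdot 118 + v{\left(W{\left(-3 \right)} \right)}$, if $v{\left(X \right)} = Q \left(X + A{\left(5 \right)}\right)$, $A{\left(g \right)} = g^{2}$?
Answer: $13518$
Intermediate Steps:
$W{\left(F \right)} = F$
$v{\left(X \right)} = 75 + 3 X$ ($v{\left(X \right)} = 3 \left(X + 5^{2}\right) = 3 \left(X + 25\right) = 3 \left(25 + X\right) = 75 + 3 X$)
$114 \cdot 118 + v{\left(W{\left(-3 \right)} \right)} = 114 \cdot 118 + \left(75 + 3 \left(-3\right)\right) = 13452 + \left(75 - 9\right) = 13452 + 66 = 13518$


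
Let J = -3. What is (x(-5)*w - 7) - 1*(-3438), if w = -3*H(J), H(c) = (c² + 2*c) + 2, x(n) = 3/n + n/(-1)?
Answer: 3365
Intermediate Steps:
x(n) = -n + 3/n (x(n) = 3/n + n*(-1) = 3/n - n = -n + 3/n)
H(c) = 2 + c² + 2*c
w = -15 (w = -3*(2 + (-3)² + 2*(-3)) = -3*(2 + 9 - 6) = -3*5 = -15)
(x(-5)*w - 7) - 1*(-3438) = ((-1*(-5) + 3/(-5))*(-15) - 7) - 1*(-3438) = ((5 + 3*(-⅕))*(-15) - 7) + 3438 = ((5 - ⅗)*(-15) - 7) + 3438 = ((22/5)*(-15) - 7) + 3438 = (-66 - 7) + 3438 = -73 + 3438 = 3365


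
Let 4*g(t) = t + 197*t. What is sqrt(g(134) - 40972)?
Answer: I*sqrt(34339) ≈ 185.31*I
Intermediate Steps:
g(t) = 99*t/2 (g(t) = (t + 197*t)/4 = (198*t)/4 = 99*t/2)
sqrt(g(134) - 40972) = sqrt((99/2)*134 - 40972) = sqrt(6633 - 40972) = sqrt(-34339) = I*sqrt(34339)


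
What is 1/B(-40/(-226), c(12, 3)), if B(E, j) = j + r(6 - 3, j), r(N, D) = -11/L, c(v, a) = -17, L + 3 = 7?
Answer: -4/79 ≈ -0.050633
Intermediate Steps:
L = 4 (L = -3 + 7 = 4)
r(N, D) = -11/4
B(E, j) = -11/4 + j (B(E, j) = j - 11/4 = -11/4 + j)
1/B(-40/(-226), c(12, 3)) = 1/(-11/4 - 17) = 1/(-79/4) = -4/79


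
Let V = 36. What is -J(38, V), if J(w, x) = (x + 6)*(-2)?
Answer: 84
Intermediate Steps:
J(w, x) = -12 - 2*x (J(w, x) = (6 + x)*(-2) = -12 - 2*x)
-J(38, V) = -(-12 - 2*36) = -(-12 - 72) = -1*(-84) = 84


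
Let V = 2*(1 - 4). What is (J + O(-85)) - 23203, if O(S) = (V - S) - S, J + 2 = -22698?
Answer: -45739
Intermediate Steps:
V = -6 (V = 2*(-3) = -6)
J = -22700 (J = -2 - 22698 = -22700)
O(S) = -6 - 2*S (O(S) = (-6 - S) - S = -6 - 2*S)
(J + O(-85)) - 23203 = (-22700 + (-6 - 2*(-85))) - 23203 = (-22700 + (-6 + 170)) - 23203 = (-22700 + 164) - 23203 = -22536 - 23203 = -45739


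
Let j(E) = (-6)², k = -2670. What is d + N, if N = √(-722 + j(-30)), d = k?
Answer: -2670 + 7*I*√14 ≈ -2670.0 + 26.192*I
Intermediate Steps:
j(E) = 36
d = -2670
N = 7*I*√14 (N = √(-722 + 36) = √(-686) = 7*I*√14 ≈ 26.192*I)
d + N = -2670 + 7*I*√14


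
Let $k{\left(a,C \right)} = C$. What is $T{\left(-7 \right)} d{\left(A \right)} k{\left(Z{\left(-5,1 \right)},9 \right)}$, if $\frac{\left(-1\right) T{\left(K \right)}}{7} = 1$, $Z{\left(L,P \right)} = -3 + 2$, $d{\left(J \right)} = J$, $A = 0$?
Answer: $0$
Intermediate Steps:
$Z{\left(L,P \right)} = -1$
$T{\left(K \right)} = -7$ ($T{\left(K \right)} = \left(-7\right) 1 = -7$)
$T{\left(-7 \right)} d{\left(A \right)} k{\left(Z{\left(-5,1 \right)},9 \right)} = \left(-7\right) 0 \cdot 9 = 0 \cdot 9 = 0$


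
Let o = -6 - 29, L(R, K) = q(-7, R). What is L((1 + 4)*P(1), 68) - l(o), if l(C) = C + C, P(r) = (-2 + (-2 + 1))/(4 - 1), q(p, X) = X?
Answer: 65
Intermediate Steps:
P(r) = -1 (P(r) = (-2 - 1)/3 = -3*⅓ = -1)
L(R, K) = R
o = -35
l(C) = 2*C
L((1 + 4)*P(1), 68) - l(o) = (1 + 4)*(-1) - 2*(-35) = 5*(-1) - 1*(-70) = -5 + 70 = 65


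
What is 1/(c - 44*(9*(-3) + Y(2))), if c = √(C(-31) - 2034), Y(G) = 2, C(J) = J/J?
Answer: 1100/1212033 - I*√2033/1212033 ≈ 0.00090757 - 3.7201e-5*I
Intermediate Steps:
C(J) = 1
c = I*√2033 (c = √(1 - 2034) = √(-2033) = I*√2033 ≈ 45.089*I)
1/(c - 44*(9*(-3) + Y(2))) = 1/(I*√2033 - 44*(9*(-3) + 2)) = 1/(I*√2033 - 44*(-27 + 2)) = 1/(I*√2033 - 44*(-25)) = 1/(I*√2033 + 1100) = 1/(1100 + I*√2033)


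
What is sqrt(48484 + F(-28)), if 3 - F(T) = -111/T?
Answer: 5*sqrt(380107)/14 ≈ 220.19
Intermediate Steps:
F(T) = 3 + 111/T (F(T) = 3 - (-111)/T = 3 + 111/T)
sqrt(48484 + F(-28)) = sqrt(48484 + (3 + 111/(-28))) = sqrt(48484 + (3 + 111*(-1/28))) = sqrt(48484 + (3 - 111/28)) = sqrt(48484 - 27/28) = sqrt(1357525/28) = 5*sqrt(380107)/14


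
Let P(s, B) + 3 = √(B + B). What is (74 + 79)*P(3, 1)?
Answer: -459 + 153*√2 ≈ -242.63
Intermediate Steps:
P(s, B) = -3 + √2*√B (P(s, B) = -3 + √(B + B) = -3 + √(2*B) = -3 + √2*√B)
(74 + 79)*P(3, 1) = (74 + 79)*(-3 + √2*√1) = 153*(-3 + √2*1) = 153*(-3 + √2) = -459 + 153*√2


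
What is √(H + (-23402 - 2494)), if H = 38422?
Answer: √12526 ≈ 111.92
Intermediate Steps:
√(H + (-23402 - 2494)) = √(38422 + (-23402 - 2494)) = √(38422 - 25896) = √12526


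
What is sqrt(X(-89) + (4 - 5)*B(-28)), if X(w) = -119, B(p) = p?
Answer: I*sqrt(91) ≈ 9.5394*I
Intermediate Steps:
sqrt(X(-89) + (4 - 5)*B(-28)) = sqrt(-119 + (4 - 5)*(-28)) = sqrt(-119 - 1*(-28)) = sqrt(-119 + 28) = sqrt(-91) = I*sqrt(91)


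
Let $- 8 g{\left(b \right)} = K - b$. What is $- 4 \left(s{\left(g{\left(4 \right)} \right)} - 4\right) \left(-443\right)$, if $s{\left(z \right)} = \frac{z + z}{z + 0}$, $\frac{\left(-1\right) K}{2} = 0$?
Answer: $-3544$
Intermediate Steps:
$K = 0$ ($K = \left(-2\right) 0 = 0$)
$g{\left(b \right)} = \frac{b}{8}$ ($g{\left(b \right)} = - \frac{0 - b}{8} = - \frac{\left(-1\right) b}{8} = \frac{b}{8}$)
$s{\left(z \right)} = 2$ ($s{\left(z \right)} = \frac{2 z}{z} = 2$)
$- 4 \left(s{\left(g{\left(4 \right)} \right)} - 4\right) \left(-443\right) = - 4 \left(2 - 4\right) \left(-443\right) = \left(-4\right) \left(-2\right) \left(-443\right) = 8 \left(-443\right) = -3544$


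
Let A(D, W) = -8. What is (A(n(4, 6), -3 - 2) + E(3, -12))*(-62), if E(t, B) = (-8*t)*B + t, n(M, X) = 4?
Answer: -17546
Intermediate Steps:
E(t, B) = t - 8*B*t (E(t, B) = -8*B*t + t = t - 8*B*t)
(A(n(4, 6), -3 - 2) + E(3, -12))*(-62) = (-8 + 3*(1 - 8*(-12)))*(-62) = (-8 + 3*(1 + 96))*(-62) = (-8 + 3*97)*(-62) = (-8 + 291)*(-62) = 283*(-62) = -17546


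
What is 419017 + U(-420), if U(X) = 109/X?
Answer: 175987031/420 ≈ 4.1902e+5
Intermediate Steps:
419017 + U(-420) = 419017 + 109/(-420) = 419017 + 109*(-1/420) = 419017 - 109/420 = 175987031/420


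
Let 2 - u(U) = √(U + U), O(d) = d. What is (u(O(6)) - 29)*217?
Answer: -5859 - 434*√3 ≈ -6610.7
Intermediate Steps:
u(U) = 2 - √2*√U (u(U) = 2 - √(U + U) = 2 - √(2*U) = 2 - √2*√U)
(u(O(6)) - 29)*217 = ((2 - √2*√6) - 29)*217 = ((2 - 2*√3) - 29)*217 = (-27 - 2*√3)*217 = -5859 - 434*√3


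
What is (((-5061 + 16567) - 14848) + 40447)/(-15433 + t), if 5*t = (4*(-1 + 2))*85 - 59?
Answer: -185525/76884 ≈ -2.4131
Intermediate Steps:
t = 281/5 (t = ((4*(-1 + 2))*85 - 59)/5 = ((4*1)*85 - 59)/5 = (4*85 - 59)/5 = (340 - 59)/5 = (1/5)*281 = 281/5 ≈ 56.200)
(((-5061 + 16567) - 14848) + 40447)/(-15433 + t) = (((-5061 + 16567) - 14848) + 40447)/(-15433 + 281/5) = ((11506 - 14848) + 40447)/(-76884/5) = (-3342 + 40447)*(-5/76884) = 37105*(-5/76884) = -185525/76884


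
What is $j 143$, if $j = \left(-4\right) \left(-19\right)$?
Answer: $10868$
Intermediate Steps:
$j = 76$
$j 143 = 76 \cdot 143 = 10868$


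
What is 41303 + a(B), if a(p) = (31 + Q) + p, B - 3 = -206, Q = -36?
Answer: 41095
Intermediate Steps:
B = -203 (B = 3 - 206 = -203)
a(p) = -5 + p (a(p) = (31 - 36) + p = -5 + p)
41303 + a(B) = 41303 + (-5 - 203) = 41303 - 208 = 41095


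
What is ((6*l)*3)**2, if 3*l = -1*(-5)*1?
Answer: 900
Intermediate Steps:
l = 5/3 (l = (-1*(-5)*1)/3 = (5*1)/3 = (1/3)*5 = 5/3 ≈ 1.6667)
((6*l)*3)**2 = ((6*(5/3))*3)**2 = (10*3)**2 = 30**2 = 900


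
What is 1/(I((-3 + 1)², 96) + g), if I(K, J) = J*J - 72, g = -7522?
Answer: 1/1622 ≈ 0.00061652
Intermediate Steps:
I(K, J) = -72 + J² (I(K, J) = J² - 72 = -72 + J²)
1/(I((-3 + 1)², 96) + g) = 1/((-72 + 96²) - 7522) = 1/((-72 + 9216) - 7522) = 1/(9144 - 7522) = 1/1622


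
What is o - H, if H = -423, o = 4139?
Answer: 4562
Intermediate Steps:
o - H = 4139 - 1*(-423) = 4139 + 423 = 4562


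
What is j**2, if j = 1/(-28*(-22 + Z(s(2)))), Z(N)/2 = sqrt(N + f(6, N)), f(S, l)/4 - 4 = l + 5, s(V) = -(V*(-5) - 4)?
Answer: 1/(3136*(11 - sqrt(106))**2) ≈ 0.00064272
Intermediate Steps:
s(V) = 4 + 5*V (s(V) = -(-5*V - 4) = -(-4 - 5*V) = 4 + 5*V)
f(S, l) = 36 + 4*l (f(S, l) = 16 + 4*(l + 5) = 16 + 4*(5 + l) = 16 + (20 + 4*l) = 36 + 4*l)
Z(N) = 2*sqrt(36 + 5*N) (Z(N) = 2*sqrt(N + (36 + 4*N)) = 2*sqrt(36 + 5*N))
j = 1/(616 - 56*sqrt(106)) (j = 1/(-28*(-22 + 2*sqrt(36 + 5*(4 + 5*2)))) = 1/(-28*(-22 + 2*sqrt(36 + 5*(4 + 10)))) = 1/(-28*(-22 + 2*sqrt(36 + 5*14))) = 1/(-28*(-22 + 2*sqrt(36 + 70))) = 1/(-28*(-22 + 2*sqrt(106))) = 1/(616 - 56*sqrt(106)) ≈ 0.025352)
j**2 = (11/840 + sqrt(106)/840)**2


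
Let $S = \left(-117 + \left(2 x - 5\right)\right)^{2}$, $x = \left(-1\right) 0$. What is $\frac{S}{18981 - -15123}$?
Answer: $\frac{3721}{8526} \approx 0.43643$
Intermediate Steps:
$x = 0$
$S = 14884$ ($S = \left(-117 + \left(2 \cdot 0 - 5\right)\right)^{2} = \left(-117 + \left(0 - 5\right)\right)^{2} = \left(-117 - 5\right)^{2} = \left(-122\right)^{2} = 14884$)
$\frac{S}{18981 - -15123} = \frac{14884}{18981 - -15123} = \frac{14884}{18981 + 15123} = \frac{14884}{34104} = 14884 \cdot \frac{1}{34104} = \frac{3721}{8526}$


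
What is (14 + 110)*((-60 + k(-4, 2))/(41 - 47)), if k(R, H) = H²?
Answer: 3472/3 ≈ 1157.3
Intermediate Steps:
(14 + 110)*((-60 + k(-4, 2))/(41 - 47)) = (14 + 110)*((-60 + 2²)/(41 - 47)) = 124*((-60 + 4)/(-6)) = 124*(-56*(-⅙)) = 124*(28/3) = 3472/3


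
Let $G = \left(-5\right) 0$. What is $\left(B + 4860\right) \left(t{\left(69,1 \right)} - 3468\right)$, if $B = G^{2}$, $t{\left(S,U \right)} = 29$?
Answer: $-16713540$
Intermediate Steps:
$G = 0$
$B = 0$ ($B = 0^{2} = 0$)
$\left(B + 4860\right) \left(t{\left(69,1 \right)} - 3468\right) = \left(0 + 4860\right) \left(29 - 3468\right) = 4860 \left(-3439\right) = -16713540$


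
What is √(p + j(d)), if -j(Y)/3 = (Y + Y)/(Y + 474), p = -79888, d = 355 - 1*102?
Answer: I*√42224228338/727 ≈ 282.65*I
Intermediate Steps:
d = 253 (d = 355 - 102 = 253)
j(Y) = -6*Y/(474 + Y) (j(Y) = -3*(Y + Y)/(Y + 474) = -3*2*Y/(474 + Y) = -6*Y/(474 + Y))
√(p + j(d)) = √(-79888 - 6*253/(474 + 253)) = √(-79888 - 6*253/727) = √(-79888 - 6*253*1/727) = √(-79888 - 1518/727) = √(-58080094/727) = I*√42224228338/727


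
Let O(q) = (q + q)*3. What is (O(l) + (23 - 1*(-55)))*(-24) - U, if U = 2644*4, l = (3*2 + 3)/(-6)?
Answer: -12232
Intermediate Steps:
l = -3/2 (l = (6 + 3)*(-⅙) = 9*(-⅙) = -3/2 ≈ -1.5000)
U = 10576
O(q) = 6*q (O(q) = (2*q)*3 = 6*q)
(O(l) + (23 - 1*(-55)))*(-24) - U = (6*(-3/2) + (23 - 1*(-55)))*(-24) - 1*10576 = (-9 + (23 + 55))*(-24) - 10576 = (-9 + 78)*(-24) - 10576 = 69*(-24) - 10576 = -1656 - 10576 = -12232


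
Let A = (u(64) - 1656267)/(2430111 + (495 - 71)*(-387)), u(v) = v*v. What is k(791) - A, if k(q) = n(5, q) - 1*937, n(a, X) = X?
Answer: -329187187/2266023 ≈ -145.27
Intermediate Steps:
u(v) = v²
k(q) = -937 + q (k(q) = q - 1*937 = q - 937 = -937 + q)
A = -1652171/2266023 (A = (64² - 1656267)/(2430111 + (495 - 71)*(-387)) = (4096 - 1656267)/(2430111 + 424*(-387)) = -1652171/(2430111 - 164088) = -1652171/2266023 ≈ -0.72911)
k(791) - A = (-937 + 791) - 1*(-1652171/2266023) = -146 + 1652171/2266023 = -329187187/2266023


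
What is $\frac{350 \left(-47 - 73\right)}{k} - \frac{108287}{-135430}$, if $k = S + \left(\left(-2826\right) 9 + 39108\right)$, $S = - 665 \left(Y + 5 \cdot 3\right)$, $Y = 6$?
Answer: $\frac{1906523839}{13136710} \approx 145.13$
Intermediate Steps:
$S = -13965$ ($S = - 665 \left(6 + 5 \cdot 3\right) = - 665 \left(6 + 15\right) = \left(-665\right) 21 = -13965$)
$k = -291$ ($k = -13965 + \left(\left(-2826\right) 9 + 39108\right) = -13965 + \left(-25434 + 39108\right) = -13965 + 13674 = -291$)
$\frac{350 \left(-47 - 73\right)}{k} - \frac{108287}{-135430} = \frac{350 \left(-47 - 73\right)}{-291} - \frac{108287}{-135430} = 350 \left(-120\right) \left(- \frac{1}{291}\right) - - \frac{108287}{135430} = \left(-42000\right) \left(- \frac{1}{291}\right) + \frac{108287}{135430} = \frac{14000}{97} + \frac{108287}{135430} = \frac{1906523839}{13136710}$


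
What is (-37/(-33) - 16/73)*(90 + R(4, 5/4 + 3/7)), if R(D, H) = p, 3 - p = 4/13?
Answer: 2618465/31317 ≈ 83.612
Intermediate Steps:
p = 35/13 (p = 3 - 4/13 = 35/13 ≈ 2.6923)
R(D, H) = 35/13
(-37/(-33) - 16/73)*(90 + R(4, 5/4 + 3/7)) = (-37/(-33) - 16/73)*(90 + 35/13) = (-37*(-1/33) - 16*1/73)*(1205/13) = (37/33 - 16/73)*(1205/13) = (2173/2409)*(1205/13) = 2618465/31317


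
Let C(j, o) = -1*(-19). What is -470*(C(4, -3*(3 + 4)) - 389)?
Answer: 173900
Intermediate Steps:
C(j, o) = 19
-470*(C(4, -3*(3 + 4)) - 389) = -470*(19 - 389) = -470*(-370) = 173900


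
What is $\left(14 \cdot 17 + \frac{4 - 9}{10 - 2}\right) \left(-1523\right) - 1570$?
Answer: $- \frac{2904737}{8} \approx -3.6309 \cdot 10^{5}$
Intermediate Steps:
$\left(14 \cdot 17 + \frac{4 - 9}{10 - 2}\right) \left(-1523\right) - 1570 = \left(238 - \frac{5}{8}\right) \left(-1523\right) - 1570 = \frac{1899}{8} \left(-1523\right) - 1570 = - \frac{2892177}{8} - 1570 = - \frac{2904737}{8}$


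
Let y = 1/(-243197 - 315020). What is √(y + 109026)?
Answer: √33973179641839097/558217 ≈ 330.19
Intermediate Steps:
y = -1/558217 (y = 1/(-558217) = -1/558217 ≈ -1.7914e-6)
√(y + 109026) = √(-1/558217 + 109026) = √(60860166641/558217) = √33973179641839097/558217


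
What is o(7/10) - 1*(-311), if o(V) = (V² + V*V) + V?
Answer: 7817/25 ≈ 312.68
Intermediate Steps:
o(V) = V + 2*V² (o(V) = (V² + V²) + V = 2*V² + V = V + 2*V²)
o(7/10) - 1*(-311) = (7/10)*(1 + 2*(7/10)) - 1*(-311) = (7*(⅒))*(1 + 2*(7*(⅒))) + 311 = 7*(1 + 2*(7/10))/10 + 311 = 7*(1 + 7/5)/10 + 311 = (7/10)*(12/5) + 311 = 42/25 + 311 = 7817/25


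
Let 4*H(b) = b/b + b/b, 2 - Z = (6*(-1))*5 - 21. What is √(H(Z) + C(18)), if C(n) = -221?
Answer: 21*I*√2/2 ≈ 14.849*I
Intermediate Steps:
Z = 53 (Z = 2 - ((6*(-1))*5 - 21) = 2 - (-6*5 - 21) = 2 - (-30 - 21) = 2 - 1*(-51) = 2 + 51 = 53)
H(b) = ½ (H(b) = (b/b + b/b)/4 = (1 + 1)/4 = (¼)*2 = ½)
√(H(Z) + C(18)) = √(½ - 221) = √(-441/2) = 21*I*√2/2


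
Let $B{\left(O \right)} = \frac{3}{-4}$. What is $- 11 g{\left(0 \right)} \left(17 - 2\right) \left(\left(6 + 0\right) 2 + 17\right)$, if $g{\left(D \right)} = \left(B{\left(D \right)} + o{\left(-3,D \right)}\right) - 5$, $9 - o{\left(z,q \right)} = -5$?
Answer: $- \frac{157905}{4} \approx -39476.0$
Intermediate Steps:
$o{\left(z,q \right)} = 14$ ($o{\left(z,q \right)} = 9 - -5 = 9 + 5 = 14$)
$B{\left(O \right)} = - \frac{3}{4}$ ($B{\left(O \right)} = 3 \left(- \frac{1}{4}\right) = - \frac{3}{4}$)
$g{\left(D \right)} = \frac{33}{4}$ ($g{\left(D \right)} = \left(- \frac{3}{4} + 14\right) - 5 = \frac{53}{4} - 5 = \frac{33}{4}$)
$- 11 g{\left(0 \right)} \left(17 - 2\right) \left(\left(6 + 0\right) 2 + 17\right) = \left(-11\right) \frac{33}{4} \left(17 - 2\right) \left(\left(6 + 0\right) 2 + 17\right) = - \frac{363 \cdot 15 \left(6 \cdot 2 + 17\right)}{4} = - \frac{363 \cdot 15 \left(12 + 17\right)}{4} = - \frac{363 \cdot 15 \cdot 29}{4} = \left(- \frac{363}{4}\right) 435 = - \frac{157905}{4}$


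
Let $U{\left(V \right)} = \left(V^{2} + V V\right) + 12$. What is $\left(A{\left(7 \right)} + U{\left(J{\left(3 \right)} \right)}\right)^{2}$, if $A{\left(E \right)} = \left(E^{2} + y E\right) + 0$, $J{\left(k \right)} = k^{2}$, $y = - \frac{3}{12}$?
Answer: $\frac{783225}{16} \approx 48952.0$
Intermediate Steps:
$y = - \frac{1}{4}$ ($y = \left(-3\right) \frac{1}{12} = - \frac{1}{4} \approx -0.25$)
$U{\left(V \right)} = 12 + 2 V^{2}$ ($U{\left(V \right)} = \left(V^{2} + V^{2}\right) + 12 = 2 V^{2} + 12 = 12 + 2 V^{2}$)
$A{\left(E \right)} = E^{2} - \frac{E}{4}$ ($A{\left(E \right)} = \left(E^{2} - \frac{E}{4}\right) + 0 = E^{2} - \frac{E}{4}$)
$\left(A{\left(7 \right)} + U{\left(J{\left(3 \right)} \right)}\right)^{2} = \left(7 \left(- \frac{1}{4} + 7\right) + \left(12 + 2 \left(3^{2}\right)^{2}\right)\right)^{2} = \left(7 \cdot \frac{27}{4} + \left(12 + 2 \cdot 9^{2}\right)\right)^{2} = \left(\frac{189}{4} + \left(12 + 2 \cdot 81\right)\right)^{2} = \left(\frac{189}{4} + \left(12 + 162\right)\right)^{2} = \left(\frac{189}{4} + 174\right)^{2} = \left(\frac{885}{4}\right)^{2} = \frac{783225}{16}$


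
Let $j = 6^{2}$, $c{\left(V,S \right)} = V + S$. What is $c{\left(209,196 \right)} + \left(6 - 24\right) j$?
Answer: $-243$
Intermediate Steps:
$c{\left(V,S \right)} = S + V$
$j = 36$
$c{\left(209,196 \right)} + \left(6 - 24\right) j = \left(196 + 209\right) + \left(6 - 24\right) 36 = 405 + \left(6 - 24\right) 36 = 405 - 648 = -243$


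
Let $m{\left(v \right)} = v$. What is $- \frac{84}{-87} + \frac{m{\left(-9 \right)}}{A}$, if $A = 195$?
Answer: $\frac{1733}{1885} \approx 0.91936$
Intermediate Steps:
$- \frac{84}{-87} + \frac{m{\left(-9 \right)}}{A} = - \frac{84}{-87} - \frac{9}{195} = \left(-84\right) \left(- \frac{1}{87}\right) - \frac{3}{65} = \frac{28}{29} - \frac{3}{65} = \frac{1733}{1885}$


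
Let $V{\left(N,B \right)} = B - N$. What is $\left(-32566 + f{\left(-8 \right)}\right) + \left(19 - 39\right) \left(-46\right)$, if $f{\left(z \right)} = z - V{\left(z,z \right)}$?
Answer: $-31654$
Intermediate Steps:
$f{\left(z \right)} = z$ ($f{\left(z \right)} = z - \left(z - z\right) = z - 0 = z + 0 = z$)
$\left(-32566 + f{\left(-8 \right)}\right) + \left(19 - 39\right) \left(-46\right) = \left(-32566 - 8\right) + \left(19 - 39\right) \left(-46\right) = -32574 - -920 = -32574 + 920 = -31654$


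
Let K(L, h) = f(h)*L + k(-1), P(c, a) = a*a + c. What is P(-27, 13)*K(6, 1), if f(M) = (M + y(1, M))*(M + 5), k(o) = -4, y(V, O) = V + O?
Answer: 14768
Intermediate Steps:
y(V, O) = O + V
P(c, a) = c + a² (P(c, a) = a² + c = c + a²)
f(M) = (1 + 2*M)*(5 + M) (f(M) = (M + (M + 1))*(M + 5) = (M + (1 + M))*(5 + M) = (1 + 2*M)*(5 + M))
K(L, h) = -4 + L*(5 + 2*h² + 11*h) (K(L, h) = (5 + 2*h² + 11*h)*L - 4 = L*(5 + 2*h² + 11*h) - 4 = -4 + L*(5 + 2*h² + 11*h))
P(-27, 13)*K(6, 1) = (-27 + 13²)*(-4 + 6*(5 + 1² + 10*1 + 1*(1 + 1))) = (-27 + 169)*(-4 + 6*(5 + 1 + 10 + 1*2)) = 142*(-4 + 6*(5 + 1 + 10 + 2)) = 142*(-4 + 6*18) = 142*(-4 + 108) = 142*104 = 14768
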